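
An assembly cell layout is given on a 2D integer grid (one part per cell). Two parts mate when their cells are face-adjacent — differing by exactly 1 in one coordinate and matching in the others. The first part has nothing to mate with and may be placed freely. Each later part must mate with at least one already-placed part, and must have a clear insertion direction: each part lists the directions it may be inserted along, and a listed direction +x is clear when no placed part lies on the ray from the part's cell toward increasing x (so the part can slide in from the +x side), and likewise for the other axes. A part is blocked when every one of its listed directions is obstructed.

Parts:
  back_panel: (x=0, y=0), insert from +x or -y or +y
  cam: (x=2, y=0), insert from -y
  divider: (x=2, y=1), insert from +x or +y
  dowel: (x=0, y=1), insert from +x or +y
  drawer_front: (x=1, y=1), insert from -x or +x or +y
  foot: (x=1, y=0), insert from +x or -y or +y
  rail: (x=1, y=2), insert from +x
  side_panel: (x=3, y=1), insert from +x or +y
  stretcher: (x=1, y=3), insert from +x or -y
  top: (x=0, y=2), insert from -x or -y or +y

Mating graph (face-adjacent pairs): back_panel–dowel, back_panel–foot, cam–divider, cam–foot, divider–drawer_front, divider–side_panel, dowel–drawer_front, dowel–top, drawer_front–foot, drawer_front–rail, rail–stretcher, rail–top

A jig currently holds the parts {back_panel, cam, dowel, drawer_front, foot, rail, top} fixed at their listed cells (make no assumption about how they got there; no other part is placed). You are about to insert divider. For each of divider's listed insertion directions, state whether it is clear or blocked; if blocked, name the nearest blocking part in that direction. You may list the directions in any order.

+x: clear; +y: clear

+x: ray from divider(2, 1) has no placed part ⇒ clear
+y: ray from divider(2, 1) has no placed part ⇒ clear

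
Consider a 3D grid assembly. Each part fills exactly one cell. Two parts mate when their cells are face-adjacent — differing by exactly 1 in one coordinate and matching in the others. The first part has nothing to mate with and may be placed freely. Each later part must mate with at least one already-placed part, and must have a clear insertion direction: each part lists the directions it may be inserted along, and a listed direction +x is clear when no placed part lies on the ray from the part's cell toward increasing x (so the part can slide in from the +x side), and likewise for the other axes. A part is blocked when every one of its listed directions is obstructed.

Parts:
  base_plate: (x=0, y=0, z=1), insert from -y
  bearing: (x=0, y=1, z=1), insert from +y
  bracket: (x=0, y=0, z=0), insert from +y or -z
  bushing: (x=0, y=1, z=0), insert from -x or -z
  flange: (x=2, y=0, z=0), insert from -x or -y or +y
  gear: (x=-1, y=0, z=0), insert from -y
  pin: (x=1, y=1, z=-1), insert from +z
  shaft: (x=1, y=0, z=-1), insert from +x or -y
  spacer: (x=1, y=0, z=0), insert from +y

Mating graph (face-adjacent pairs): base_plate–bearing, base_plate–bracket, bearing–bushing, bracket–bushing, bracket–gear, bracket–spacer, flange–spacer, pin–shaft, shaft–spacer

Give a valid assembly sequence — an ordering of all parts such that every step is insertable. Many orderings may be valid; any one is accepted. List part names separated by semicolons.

bearing; bushing; bracket; gear; spacer; shaft; pin; flange; base_plate

1. bearing@(0, 1, 1) [+y clear] — {bearing}
2. bushing@(0, 1, 0) [-x clear] — {bearing, bushing}
3. bracket@(0, 0, 0) [-z clear] — {bearing, bracket, bushing}
4. gear@(-1, 0, 0) [-y clear] — {bearing, bracket, bushing, gear}
5. spacer@(1, 0, 0) [+y clear] — {bearing, bracket, bushing, gear, spacer}
6. shaft@(1, 0, -1) [+x clear] — {bearing, bracket, bushing, gear, shaft, spacer}
7. pin@(1, 1, -1) [+z clear] — {bearing, bracket, bushing, gear, pin, shaft, spacer}
8. flange@(2, 0, 0) [-y clear] — {bearing, bracket, bushing, flange, gear, pin, shaft, spacer}
9. base_plate@(0, 0, 1) [-y clear] — {base_plate, bearing, bracket, bushing, flange, gear, pin, shaft, spacer}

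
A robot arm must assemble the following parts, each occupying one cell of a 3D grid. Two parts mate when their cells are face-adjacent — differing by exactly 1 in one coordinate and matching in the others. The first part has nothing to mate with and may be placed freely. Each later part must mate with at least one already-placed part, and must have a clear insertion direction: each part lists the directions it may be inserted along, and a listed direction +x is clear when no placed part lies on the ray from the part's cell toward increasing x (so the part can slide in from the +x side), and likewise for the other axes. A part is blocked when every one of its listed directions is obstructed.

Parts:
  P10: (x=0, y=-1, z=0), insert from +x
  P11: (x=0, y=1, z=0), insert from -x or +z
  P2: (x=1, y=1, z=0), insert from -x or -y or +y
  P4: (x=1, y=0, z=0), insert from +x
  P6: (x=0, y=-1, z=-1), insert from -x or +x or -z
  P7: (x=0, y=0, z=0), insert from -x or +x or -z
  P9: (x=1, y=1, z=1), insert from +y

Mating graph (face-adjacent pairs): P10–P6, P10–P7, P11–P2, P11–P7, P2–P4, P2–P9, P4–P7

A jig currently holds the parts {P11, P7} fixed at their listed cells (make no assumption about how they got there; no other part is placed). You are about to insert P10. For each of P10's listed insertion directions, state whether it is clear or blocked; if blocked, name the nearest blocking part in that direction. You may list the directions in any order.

+x: ray from P10(0, -1, 0) has no placed part ⇒ clear

+x: clear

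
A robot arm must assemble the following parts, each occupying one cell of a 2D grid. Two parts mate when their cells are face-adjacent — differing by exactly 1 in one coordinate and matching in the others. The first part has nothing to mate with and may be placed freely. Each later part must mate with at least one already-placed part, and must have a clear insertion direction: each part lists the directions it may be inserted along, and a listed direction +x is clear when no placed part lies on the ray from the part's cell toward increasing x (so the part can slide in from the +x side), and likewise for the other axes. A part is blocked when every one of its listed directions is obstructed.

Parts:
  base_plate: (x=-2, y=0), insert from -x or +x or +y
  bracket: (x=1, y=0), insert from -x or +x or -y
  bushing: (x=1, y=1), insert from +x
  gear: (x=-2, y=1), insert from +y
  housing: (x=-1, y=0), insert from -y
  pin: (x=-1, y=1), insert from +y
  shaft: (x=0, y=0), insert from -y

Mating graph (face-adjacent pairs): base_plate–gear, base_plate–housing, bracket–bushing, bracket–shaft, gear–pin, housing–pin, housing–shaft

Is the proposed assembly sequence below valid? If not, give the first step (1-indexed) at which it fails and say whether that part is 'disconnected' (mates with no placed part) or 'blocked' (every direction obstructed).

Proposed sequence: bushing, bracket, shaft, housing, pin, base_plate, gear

Valid

1. bushing@(1, 1) [+x clear] — {bushing}
2. bracket@(1, 0) [-x clear] — {bracket, bushing}
3. shaft@(0, 0) [-y clear] — {bracket, bushing, shaft}
4. housing@(-1, 0) [-y clear] — {bracket, bushing, housing, shaft}
5. pin@(-1, 1) [+y clear] — {bracket, bushing, housing, pin, shaft}
6. base_plate@(-2, 0) [-x clear] — {base_plate, bracket, bushing, housing, pin, shaft}
7. gear@(-2, 1) [+y clear] — {base_plate, bracket, bushing, gear, housing, pin, shaft}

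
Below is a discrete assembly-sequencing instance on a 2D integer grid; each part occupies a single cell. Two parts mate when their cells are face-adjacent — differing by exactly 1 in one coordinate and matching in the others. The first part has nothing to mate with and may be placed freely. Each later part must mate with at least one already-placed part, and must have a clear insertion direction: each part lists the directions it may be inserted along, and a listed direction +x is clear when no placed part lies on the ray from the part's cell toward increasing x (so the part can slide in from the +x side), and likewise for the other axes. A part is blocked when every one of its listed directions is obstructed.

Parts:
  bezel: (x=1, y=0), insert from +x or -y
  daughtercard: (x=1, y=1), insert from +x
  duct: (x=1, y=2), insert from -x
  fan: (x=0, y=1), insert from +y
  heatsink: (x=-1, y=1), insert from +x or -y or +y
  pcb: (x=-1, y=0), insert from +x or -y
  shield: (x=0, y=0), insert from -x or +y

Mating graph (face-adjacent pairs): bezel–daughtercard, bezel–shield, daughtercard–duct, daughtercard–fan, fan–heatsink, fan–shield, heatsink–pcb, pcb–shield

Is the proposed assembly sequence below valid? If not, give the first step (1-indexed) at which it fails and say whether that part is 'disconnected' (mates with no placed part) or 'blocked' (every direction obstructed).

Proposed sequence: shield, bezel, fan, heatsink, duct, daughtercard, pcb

1. shield@(0, 0) [-x clear] — {shield}
2. bezel@(1, 0) [+x clear] — {bezel, shield}
3. fan@(0, 1) [+y clear] — {bezel, fan, shield}
4. heatsink@(-1, 1) [-y clear] — {bezel, fan, heatsink, shield}
5. duct@(1, 2) — no placed neighbour ⇒ disconnected

Invalid at step 5 (disconnected)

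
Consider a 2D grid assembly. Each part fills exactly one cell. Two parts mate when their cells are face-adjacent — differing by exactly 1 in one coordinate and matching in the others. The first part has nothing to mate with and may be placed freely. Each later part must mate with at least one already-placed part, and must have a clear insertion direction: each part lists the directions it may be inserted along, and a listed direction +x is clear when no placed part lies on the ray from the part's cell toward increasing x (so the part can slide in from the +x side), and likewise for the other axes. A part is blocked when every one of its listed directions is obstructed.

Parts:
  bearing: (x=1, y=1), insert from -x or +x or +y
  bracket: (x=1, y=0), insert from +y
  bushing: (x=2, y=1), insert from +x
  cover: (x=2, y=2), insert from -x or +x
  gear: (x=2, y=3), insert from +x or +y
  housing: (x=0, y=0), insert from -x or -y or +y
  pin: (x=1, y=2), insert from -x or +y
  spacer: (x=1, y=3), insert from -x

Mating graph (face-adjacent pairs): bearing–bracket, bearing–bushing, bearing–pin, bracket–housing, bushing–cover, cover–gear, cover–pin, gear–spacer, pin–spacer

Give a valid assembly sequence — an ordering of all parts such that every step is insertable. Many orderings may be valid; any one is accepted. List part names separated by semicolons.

1. housing@(0, 0) [-x clear] — {housing}
2. bracket@(1, 0) [+y clear] — {bracket, housing}
3. bearing@(1, 1) [-x clear] — {bearing, bracket, housing}
4. bushing@(2, 1) [+x clear] — {bearing, bracket, bushing, housing}
5. cover@(2, 2) [-x clear] — {bearing, bracket, bushing, cover, housing}
6. gear@(2, 3) [+x clear] — {bearing, bracket, bushing, cover, gear, housing}
7. pin@(1, 2) [-x clear] — {bearing, bracket, bushing, cover, gear, housing, pin}
8. spacer@(1, 3) [-x clear] — {bearing, bracket, bushing, cover, gear, housing, pin, spacer}

housing; bracket; bearing; bushing; cover; gear; pin; spacer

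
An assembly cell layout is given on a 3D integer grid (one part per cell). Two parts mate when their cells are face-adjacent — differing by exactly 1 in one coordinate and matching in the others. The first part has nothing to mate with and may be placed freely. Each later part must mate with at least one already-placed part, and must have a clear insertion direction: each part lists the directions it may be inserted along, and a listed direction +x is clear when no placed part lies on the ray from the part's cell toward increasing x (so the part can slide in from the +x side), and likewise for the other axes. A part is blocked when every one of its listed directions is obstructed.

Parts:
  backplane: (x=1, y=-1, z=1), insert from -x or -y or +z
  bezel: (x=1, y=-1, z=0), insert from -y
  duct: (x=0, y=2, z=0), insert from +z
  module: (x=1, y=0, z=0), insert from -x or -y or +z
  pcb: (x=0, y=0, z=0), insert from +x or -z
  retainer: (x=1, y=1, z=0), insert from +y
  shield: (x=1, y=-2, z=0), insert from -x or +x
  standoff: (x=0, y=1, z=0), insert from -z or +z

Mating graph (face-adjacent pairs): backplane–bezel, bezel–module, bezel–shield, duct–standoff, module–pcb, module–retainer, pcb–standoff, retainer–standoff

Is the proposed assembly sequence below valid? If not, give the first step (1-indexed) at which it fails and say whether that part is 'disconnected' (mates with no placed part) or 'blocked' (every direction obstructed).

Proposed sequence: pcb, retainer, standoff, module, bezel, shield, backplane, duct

1. pcb@(0, 0, 0) [+x clear] — {pcb}
2. retainer@(1, 1, 0) — no placed neighbour ⇒ disconnected

Invalid at step 2 (disconnected)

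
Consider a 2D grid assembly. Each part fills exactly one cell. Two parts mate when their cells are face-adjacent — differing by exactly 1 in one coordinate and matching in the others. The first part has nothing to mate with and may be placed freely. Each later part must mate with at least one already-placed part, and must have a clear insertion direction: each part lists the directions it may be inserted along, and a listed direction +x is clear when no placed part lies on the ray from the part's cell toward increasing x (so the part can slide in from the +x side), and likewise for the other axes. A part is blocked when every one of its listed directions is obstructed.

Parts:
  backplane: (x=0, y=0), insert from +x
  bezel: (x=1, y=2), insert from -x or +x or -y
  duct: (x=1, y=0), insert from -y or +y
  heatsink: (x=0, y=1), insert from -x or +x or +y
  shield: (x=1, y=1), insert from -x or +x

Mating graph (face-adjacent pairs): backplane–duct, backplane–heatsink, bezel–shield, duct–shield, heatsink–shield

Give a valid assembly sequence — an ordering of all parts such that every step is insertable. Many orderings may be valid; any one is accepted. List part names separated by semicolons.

1. heatsink@(0, 1) [-x clear] — {heatsink}
2. backplane@(0, 0) [+x clear] — {backplane, heatsink}
3. duct@(1, 0) [-y clear] — {backplane, duct, heatsink}
4. shield@(1, 1) [+x clear] — {backplane, duct, heatsink, shield}
5. bezel@(1, 2) [-x clear] — {backplane, bezel, duct, heatsink, shield}

heatsink; backplane; duct; shield; bezel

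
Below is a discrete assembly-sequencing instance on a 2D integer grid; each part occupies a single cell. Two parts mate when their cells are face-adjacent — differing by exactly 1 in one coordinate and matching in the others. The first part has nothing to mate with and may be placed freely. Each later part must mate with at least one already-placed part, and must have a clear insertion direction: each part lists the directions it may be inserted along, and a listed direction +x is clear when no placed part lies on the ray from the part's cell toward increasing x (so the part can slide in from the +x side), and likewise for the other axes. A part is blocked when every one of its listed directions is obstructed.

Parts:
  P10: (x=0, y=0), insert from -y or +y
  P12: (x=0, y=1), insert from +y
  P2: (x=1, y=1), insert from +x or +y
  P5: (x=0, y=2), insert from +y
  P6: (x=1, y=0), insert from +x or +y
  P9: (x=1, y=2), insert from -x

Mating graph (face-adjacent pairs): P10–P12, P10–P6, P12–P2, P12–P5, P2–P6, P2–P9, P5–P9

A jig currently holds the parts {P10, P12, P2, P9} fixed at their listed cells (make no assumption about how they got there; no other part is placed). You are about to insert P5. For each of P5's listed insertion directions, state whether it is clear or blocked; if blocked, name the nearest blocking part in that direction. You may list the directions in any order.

+y: ray from P5(0, 2) has no placed part ⇒ clear

+y: clear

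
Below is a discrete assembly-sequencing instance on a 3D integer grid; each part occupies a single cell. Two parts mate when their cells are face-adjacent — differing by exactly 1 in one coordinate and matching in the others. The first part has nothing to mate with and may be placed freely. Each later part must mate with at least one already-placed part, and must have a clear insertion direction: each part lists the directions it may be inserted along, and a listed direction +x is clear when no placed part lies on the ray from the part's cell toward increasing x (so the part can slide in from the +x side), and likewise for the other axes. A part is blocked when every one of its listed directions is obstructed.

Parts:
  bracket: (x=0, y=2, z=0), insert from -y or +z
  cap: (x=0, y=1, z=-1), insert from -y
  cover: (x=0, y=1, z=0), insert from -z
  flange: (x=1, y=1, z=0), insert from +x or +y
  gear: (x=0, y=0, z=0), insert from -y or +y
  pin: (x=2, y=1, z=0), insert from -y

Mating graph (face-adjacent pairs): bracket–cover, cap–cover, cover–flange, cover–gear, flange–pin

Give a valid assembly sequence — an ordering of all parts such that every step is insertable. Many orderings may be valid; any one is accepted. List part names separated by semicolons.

1. bracket@(0, 2, 0) [-y clear] — {bracket}
2. cover@(0, 1, 0) [-z clear] — {bracket, cover}
3. cap@(0, 1, -1) [-y clear] — {bracket, cap, cover}
4. flange@(1, 1, 0) [+x clear] — {bracket, cap, cover, flange}
5. gear@(0, 0, 0) [-y clear] — {bracket, cap, cover, flange, gear}
6. pin@(2, 1, 0) [-y clear] — {bracket, cap, cover, flange, gear, pin}

bracket; cover; cap; flange; gear; pin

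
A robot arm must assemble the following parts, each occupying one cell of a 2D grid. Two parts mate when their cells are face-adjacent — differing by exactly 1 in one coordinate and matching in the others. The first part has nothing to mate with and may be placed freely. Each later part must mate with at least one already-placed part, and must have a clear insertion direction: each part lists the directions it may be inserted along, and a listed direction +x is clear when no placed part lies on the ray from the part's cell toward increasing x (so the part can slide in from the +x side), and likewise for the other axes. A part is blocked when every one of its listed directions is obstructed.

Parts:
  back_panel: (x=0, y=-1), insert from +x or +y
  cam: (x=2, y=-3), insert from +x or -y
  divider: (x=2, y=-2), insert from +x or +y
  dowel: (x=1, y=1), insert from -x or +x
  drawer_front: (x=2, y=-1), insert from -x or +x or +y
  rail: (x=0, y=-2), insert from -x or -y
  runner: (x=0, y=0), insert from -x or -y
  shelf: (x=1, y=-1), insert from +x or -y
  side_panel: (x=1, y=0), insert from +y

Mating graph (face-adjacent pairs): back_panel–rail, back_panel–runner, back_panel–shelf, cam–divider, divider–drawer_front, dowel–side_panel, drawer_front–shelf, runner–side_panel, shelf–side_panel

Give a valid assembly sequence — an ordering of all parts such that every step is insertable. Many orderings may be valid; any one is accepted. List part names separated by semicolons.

1. side_panel@(1, 0) [+y clear] — {side_panel}
2. dowel@(1, 1) [-x clear] — {dowel, side_panel}
3. shelf@(1, -1) [+x clear] — {dowel, shelf, side_panel}
4. back_panel@(0, -1) [+y clear] — {back_panel, dowel, shelf, side_panel}
5. runner@(0, 0) [-x clear] — {back_panel, dowel, runner, shelf, side_panel}
6. rail@(0, -2) [-x clear] — {back_panel, dowel, rail, runner, shelf, side_panel}
7. drawer_front@(2, -1) [+x clear] — {back_panel, dowel, drawer_front, rail, runner, shelf, side_panel}
8. divider@(2, -2) [+x clear] — {back_panel, divider, dowel, drawer_front, rail, runner, shelf, side_panel}
9. cam@(2, -3) [+x clear] — {back_panel, cam, divider, dowel, drawer_front, rail, runner, shelf, side_panel}

side_panel; dowel; shelf; back_panel; runner; rail; drawer_front; divider; cam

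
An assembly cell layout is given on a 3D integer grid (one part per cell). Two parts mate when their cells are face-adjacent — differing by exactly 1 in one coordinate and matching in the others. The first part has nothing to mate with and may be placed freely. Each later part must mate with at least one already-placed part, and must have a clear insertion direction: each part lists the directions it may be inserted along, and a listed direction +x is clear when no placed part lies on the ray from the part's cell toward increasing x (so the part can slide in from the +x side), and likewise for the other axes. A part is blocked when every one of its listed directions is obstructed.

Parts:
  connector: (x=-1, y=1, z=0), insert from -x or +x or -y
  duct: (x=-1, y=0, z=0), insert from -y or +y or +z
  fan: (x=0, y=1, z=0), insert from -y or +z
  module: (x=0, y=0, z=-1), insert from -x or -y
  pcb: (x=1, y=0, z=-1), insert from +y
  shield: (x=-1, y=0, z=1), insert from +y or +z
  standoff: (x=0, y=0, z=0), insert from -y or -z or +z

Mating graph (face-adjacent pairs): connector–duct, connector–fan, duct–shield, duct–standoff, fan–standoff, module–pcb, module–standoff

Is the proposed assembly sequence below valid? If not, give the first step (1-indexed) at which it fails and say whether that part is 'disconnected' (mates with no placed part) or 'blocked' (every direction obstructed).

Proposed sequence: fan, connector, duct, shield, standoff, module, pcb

1. fan@(0, 1, 0) [-y clear] — {fan}
2. connector@(-1, 1, 0) [-x clear] — {connector, fan}
3. duct@(-1, 0, 0) [-y clear] — {connector, duct, fan}
4. shield@(-1, 0, 1) [+y clear] — {connector, duct, fan, shield}
5. standoff@(0, 0, 0) [-y clear] — {connector, duct, fan, shield, standoff}
6. module@(0, 0, -1) [-x clear] — {connector, duct, fan, module, shield, standoff}
7. pcb@(1, 0, -1) [+y clear] — {connector, duct, fan, module, pcb, shield, standoff}

Valid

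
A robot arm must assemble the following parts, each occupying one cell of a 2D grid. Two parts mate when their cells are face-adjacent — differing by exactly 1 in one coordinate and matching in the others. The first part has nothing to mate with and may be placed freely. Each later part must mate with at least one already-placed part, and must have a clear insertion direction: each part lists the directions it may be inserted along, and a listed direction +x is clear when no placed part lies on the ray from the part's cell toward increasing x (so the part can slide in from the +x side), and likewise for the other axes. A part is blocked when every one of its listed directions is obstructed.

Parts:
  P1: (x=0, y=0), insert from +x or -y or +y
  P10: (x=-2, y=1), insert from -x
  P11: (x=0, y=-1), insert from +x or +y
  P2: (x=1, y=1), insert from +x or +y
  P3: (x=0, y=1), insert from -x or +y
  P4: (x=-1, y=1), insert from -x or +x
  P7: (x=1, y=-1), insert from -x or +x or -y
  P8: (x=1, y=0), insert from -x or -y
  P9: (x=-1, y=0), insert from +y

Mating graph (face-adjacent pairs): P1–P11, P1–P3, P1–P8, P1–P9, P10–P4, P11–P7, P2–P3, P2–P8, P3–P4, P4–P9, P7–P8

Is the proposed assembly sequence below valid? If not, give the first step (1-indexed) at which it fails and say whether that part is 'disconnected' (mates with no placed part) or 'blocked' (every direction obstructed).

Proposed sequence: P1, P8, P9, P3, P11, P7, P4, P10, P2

1. P1@(0, 0) [+x clear] — {P1}
2. P8@(1, 0) [-y clear] — {P1, P8}
3. P9@(-1, 0) [+y clear] — {P1, P8, P9}
4. P3@(0, 1) [-x clear] — {P1, P3, P8, P9}
5. P11@(0, -1) [+x clear] — {P1, P11, P3, P8, P9}
6. P7@(1, -1) [+x clear] — {P1, P11, P3, P7, P8, P9}
7. P4@(-1, 1) [-x clear] — {P1, P11, P3, P4, P7, P8, P9}
8. P10@(-2, 1) [-x clear] — {P1, P10, P11, P3, P4, P7, P8, P9}
9. P2@(1, 1) [+x clear] — {P1, P10, P11, P2, P3, P4, P7, P8, P9}

Valid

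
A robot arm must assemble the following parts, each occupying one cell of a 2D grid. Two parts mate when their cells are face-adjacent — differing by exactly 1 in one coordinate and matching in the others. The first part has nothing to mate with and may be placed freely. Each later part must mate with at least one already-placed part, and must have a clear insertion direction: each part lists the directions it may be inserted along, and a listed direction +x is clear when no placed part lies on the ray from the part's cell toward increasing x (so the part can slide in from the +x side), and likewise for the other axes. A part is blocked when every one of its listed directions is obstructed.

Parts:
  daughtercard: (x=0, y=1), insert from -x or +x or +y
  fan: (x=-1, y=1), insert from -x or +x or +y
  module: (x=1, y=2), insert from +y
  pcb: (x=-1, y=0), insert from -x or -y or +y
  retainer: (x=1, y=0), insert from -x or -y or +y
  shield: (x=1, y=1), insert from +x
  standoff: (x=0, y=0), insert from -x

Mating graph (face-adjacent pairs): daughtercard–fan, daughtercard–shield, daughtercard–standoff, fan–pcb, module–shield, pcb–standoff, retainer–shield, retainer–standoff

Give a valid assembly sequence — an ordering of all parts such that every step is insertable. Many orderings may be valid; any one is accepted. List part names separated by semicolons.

1. daughtercard@(0, 1) [-x clear] — {daughtercard}
2. shield@(1, 1) [+x clear] — {daughtercard, shield}
3. standoff@(0, 0) [-x clear] — {daughtercard, shield, standoff}
4. pcb@(-1, 0) [-x clear] — {daughtercard, pcb, shield, standoff}
5. retainer@(1, 0) [-y clear] — {daughtercard, pcb, retainer, shield, standoff}
6. module@(1, 2) [+y clear] — {daughtercard, module, pcb, retainer, shield, standoff}
7. fan@(-1, 1) [-x clear] — {daughtercard, fan, module, pcb, retainer, shield, standoff}

daughtercard; shield; standoff; pcb; retainer; module; fan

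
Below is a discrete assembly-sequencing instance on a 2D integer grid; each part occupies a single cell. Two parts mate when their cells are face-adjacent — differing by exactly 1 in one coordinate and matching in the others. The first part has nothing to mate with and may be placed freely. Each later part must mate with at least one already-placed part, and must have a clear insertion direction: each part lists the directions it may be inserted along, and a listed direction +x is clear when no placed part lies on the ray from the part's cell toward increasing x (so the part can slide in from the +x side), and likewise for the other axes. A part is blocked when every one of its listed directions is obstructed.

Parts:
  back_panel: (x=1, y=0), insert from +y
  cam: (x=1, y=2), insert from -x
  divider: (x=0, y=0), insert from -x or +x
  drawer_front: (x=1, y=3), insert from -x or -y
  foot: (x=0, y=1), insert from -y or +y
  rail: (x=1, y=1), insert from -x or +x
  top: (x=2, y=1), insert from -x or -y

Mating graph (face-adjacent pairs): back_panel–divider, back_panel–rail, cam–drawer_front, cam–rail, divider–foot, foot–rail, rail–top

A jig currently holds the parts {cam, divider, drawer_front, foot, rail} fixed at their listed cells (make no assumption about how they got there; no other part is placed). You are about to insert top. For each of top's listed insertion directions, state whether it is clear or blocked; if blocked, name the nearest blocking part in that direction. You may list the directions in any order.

-x: blocked by rail; -y: clear

-x: nearest on ray is rail@(1, 1) ⇒ blocked
-y: ray from top(2, 1) has no placed part ⇒ clear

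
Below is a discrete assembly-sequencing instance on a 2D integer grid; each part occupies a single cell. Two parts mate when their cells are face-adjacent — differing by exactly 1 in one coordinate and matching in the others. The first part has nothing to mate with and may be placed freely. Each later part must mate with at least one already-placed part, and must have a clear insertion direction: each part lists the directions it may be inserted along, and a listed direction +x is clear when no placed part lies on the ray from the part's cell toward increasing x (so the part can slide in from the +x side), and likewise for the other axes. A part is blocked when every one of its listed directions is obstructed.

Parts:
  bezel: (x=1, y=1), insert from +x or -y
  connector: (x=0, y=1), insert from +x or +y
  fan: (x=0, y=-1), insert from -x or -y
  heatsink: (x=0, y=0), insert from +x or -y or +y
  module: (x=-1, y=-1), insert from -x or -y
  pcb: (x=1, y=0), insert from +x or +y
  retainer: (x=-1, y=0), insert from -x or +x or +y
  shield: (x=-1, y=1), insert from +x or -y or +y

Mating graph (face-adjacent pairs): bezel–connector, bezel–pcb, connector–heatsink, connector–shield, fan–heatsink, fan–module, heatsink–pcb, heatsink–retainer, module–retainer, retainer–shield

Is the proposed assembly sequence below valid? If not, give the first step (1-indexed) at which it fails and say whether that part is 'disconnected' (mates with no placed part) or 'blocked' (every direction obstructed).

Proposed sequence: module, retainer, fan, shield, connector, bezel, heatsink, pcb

1. module@(-1, -1) [-x clear] — {module}
2. retainer@(-1, 0) [-x clear] — {module, retainer}
3. fan@(0, -1) [-y clear] — {fan, module, retainer}
4. shield@(-1, 1) [+x clear] — {fan, module, retainer, shield}
5. connector@(0, 1) [+x clear] — {connector, fan, module, retainer, shield}
6. bezel@(1, 1) [+x clear] — {bezel, connector, fan, module, retainer, shield}
7. heatsink@(0, 0) [+x clear] — {bezel, connector, fan, heatsink, module, retainer, shield}
8. pcb@(1, 0) [+x clear] — {bezel, connector, fan, heatsink, module, pcb, retainer, shield}

Valid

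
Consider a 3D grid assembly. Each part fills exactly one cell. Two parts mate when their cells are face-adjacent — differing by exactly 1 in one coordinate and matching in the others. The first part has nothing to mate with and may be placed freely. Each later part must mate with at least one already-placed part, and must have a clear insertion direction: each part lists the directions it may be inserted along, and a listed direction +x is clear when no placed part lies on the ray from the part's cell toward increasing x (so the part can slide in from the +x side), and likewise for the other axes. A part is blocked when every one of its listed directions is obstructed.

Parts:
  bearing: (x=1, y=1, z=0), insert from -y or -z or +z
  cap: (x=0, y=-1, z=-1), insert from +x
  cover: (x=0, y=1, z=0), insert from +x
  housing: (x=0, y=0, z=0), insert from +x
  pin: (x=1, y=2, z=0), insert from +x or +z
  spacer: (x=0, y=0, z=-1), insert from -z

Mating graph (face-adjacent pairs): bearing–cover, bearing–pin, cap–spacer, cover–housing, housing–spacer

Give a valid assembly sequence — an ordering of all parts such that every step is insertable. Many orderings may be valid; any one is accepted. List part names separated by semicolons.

1. housing@(0, 0, 0) [+x clear] — {housing}
2. spacer@(0, 0, -1) [-z clear] — {housing, spacer}
3. cover@(0, 1, 0) [+x clear] — {cover, housing, spacer}
4. bearing@(1, 1, 0) [-y clear] — {bearing, cover, housing, spacer}
5. cap@(0, -1, -1) [+x clear] — {bearing, cap, cover, housing, spacer}
6. pin@(1, 2, 0) [+x clear] — {bearing, cap, cover, housing, pin, spacer}

housing; spacer; cover; bearing; cap; pin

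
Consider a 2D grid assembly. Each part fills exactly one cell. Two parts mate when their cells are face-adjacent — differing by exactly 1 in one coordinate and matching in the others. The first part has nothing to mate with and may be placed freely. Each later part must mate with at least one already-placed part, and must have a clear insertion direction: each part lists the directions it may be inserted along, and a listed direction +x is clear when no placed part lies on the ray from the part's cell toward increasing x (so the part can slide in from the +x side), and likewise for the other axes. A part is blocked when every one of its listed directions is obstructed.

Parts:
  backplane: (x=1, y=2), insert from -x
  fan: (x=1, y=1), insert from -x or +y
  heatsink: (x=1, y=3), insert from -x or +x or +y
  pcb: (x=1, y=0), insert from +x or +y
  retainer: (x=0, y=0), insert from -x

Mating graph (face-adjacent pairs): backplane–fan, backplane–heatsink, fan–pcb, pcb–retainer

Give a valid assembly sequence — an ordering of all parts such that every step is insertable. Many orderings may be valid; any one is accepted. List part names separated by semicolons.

1. retainer@(0, 0) [-x clear] — {retainer}
2. pcb@(1, 0) [+x clear] — {pcb, retainer}
3. fan@(1, 1) [-x clear] — {fan, pcb, retainer}
4. backplane@(1, 2) [-x clear] — {backplane, fan, pcb, retainer}
5. heatsink@(1, 3) [-x clear] — {backplane, fan, heatsink, pcb, retainer}

retainer; pcb; fan; backplane; heatsink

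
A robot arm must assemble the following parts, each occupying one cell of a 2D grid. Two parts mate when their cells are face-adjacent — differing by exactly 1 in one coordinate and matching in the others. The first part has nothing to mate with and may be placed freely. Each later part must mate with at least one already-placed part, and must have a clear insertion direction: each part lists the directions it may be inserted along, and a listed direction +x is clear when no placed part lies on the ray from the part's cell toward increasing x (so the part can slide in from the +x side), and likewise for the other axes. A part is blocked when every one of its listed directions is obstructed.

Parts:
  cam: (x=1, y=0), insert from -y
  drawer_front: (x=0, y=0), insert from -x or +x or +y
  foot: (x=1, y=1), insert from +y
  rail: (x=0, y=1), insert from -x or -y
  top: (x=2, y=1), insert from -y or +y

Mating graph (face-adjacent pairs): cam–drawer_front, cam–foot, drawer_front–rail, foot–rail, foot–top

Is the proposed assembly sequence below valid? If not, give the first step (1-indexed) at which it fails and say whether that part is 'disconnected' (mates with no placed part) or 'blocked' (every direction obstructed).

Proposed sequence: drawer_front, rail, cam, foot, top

Valid

1. drawer_front@(0, 0) [-x clear] — {drawer_front}
2. rail@(0, 1) [-x clear] — {drawer_front, rail}
3. cam@(1, 0) [-y clear] — {cam, drawer_front, rail}
4. foot@(1, 1) [+y clear] — {cam, drawer_front, foot, rail}
5. top@(2, 1) [-y clear] — {cam, drawer_front, foot, rail, top}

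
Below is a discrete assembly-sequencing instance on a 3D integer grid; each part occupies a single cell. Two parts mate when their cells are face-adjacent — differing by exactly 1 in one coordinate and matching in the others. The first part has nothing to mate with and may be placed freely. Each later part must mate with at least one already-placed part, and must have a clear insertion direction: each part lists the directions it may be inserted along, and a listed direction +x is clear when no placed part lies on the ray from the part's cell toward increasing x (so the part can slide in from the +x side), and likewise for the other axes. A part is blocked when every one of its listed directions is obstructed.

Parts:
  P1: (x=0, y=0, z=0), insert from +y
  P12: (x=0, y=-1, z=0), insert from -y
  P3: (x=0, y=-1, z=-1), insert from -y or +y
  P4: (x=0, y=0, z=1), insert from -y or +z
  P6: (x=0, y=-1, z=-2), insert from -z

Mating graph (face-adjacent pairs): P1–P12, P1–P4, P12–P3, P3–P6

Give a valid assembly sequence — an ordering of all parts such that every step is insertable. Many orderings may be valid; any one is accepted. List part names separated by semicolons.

P4; P1; P12; P3; P6

1. P4@(0, 0, 1) [-y clear] — {P4}
2. P1@(0, 0, 0) [+y clear] — {P1, P4}
3. P12@(0, -1, 0) [-y clear] — {P1, P12, P4}
4. P3@(0, -1, -1) [-y clear] — {P1, P12, P3, P4}
5. P6@(0, -1, -2) [-z clear] — {P1, P12, P3, P4, P6}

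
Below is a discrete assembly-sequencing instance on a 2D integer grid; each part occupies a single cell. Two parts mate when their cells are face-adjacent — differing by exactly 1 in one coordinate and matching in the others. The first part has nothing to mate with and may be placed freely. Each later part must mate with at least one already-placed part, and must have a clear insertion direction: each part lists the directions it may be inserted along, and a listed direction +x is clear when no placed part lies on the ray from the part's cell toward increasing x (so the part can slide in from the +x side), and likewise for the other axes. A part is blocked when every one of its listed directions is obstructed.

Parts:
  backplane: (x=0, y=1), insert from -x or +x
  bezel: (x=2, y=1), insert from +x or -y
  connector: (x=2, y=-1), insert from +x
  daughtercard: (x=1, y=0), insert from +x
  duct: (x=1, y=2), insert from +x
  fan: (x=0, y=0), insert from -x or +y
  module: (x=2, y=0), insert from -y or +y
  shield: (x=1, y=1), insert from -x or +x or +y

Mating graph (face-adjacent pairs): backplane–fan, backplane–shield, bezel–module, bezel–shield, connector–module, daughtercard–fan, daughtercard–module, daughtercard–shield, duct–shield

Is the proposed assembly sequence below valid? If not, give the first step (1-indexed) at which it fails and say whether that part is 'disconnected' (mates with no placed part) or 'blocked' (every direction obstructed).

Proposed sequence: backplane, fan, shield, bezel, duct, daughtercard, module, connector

1. backplane@(0, 1) [-x clear] — {backplane}
2. fan@(0, 0) [-x clear] — {backplane, fan}
3. shield@(1, 1) [+x clear] — {backplane, fan, shield}
4. bezel@(2, 1) [+x clear] — {backplane, bezel, fan, shield}
5. duct@(1, 2) [+x clear] — {backplane, bezel, duct, fan, shield}
6. daughtercard@(1, 0) [+x clear] — {backplane, bezel, daughtercard, duct, fan, shield}
7. module@(2, 0) [-y clear] — {backplane, bezel, daughtercard, duct, fan, module, shield}
8. connector@(2, -1) [+x clear] — {backplane, bezel, connector, daughtercard, duct, fan, module, shield}

Valid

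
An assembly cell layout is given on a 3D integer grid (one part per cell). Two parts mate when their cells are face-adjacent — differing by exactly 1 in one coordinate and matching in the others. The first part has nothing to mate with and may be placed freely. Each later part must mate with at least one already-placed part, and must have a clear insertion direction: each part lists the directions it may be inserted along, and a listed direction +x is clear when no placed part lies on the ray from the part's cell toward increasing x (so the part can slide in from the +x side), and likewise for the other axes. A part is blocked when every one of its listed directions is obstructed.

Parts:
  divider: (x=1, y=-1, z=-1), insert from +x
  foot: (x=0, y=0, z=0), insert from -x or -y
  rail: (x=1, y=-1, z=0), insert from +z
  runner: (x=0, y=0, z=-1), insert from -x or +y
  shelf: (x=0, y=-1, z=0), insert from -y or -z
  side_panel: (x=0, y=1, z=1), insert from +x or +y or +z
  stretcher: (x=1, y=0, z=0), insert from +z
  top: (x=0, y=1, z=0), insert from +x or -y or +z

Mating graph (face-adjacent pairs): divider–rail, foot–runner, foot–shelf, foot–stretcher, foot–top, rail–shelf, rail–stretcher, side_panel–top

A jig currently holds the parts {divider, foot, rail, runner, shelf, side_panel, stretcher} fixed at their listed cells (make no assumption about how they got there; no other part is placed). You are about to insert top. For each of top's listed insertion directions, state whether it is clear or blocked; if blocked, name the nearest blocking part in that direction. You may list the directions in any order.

+x: ray from top(0, 1, 0) has no placed part ⇒ clear
-y: nearest on ray is foot@(0, 0, 0) ⇒ blocked
+z: nearest on ray is side_panel@(0, 1, 1) ⇒ blocked

+x: clear; +z: blocked by side_panel; -y: blocked by foot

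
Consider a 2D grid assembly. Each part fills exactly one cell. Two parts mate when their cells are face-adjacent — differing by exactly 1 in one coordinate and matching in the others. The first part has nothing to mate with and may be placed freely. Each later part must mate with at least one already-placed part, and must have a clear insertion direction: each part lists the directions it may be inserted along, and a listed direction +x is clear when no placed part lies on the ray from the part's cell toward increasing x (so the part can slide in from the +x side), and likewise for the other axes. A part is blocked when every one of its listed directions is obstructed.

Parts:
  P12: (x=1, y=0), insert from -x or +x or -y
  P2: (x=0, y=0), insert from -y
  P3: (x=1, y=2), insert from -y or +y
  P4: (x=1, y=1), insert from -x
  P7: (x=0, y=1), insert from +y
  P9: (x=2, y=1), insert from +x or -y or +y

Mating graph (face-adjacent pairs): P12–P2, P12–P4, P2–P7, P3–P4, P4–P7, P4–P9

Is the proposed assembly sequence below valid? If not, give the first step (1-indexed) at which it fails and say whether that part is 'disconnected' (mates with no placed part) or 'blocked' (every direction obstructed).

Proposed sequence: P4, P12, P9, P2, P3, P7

Valid

1. P4@(1, 1) [-x clear] — {P4}
2. P12@(1, 0) [-x clear] — {P12, P4}
3. P9@(2, 1) [+x clear] — {P12, P4, P9}
4. P2@(0, 0) [-y clear] — {P12, P2, P4, P9}
5. P3@(1, 2) [+y clear] — {P12, P2, P3, P4, P9}
6. P7@(0, 1) [+y clear] — {P12, P2, P3, P4, P7, P9}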